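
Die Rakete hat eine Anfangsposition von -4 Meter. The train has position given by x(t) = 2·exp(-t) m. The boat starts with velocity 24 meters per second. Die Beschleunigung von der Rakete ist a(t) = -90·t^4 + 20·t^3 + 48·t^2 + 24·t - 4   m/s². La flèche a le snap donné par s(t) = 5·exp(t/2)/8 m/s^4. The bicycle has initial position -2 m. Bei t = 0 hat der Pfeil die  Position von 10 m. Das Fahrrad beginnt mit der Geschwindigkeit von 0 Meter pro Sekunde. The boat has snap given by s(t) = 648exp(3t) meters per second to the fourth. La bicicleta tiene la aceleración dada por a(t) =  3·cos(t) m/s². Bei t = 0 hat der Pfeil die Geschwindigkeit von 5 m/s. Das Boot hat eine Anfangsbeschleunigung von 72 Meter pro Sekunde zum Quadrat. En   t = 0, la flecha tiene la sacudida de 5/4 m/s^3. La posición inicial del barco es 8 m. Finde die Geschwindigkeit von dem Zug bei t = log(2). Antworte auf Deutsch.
Um dies zu lösen, müssen wir 1 Ableitung unserer Gleichung für die Position x(t) = 2·exp(-t) nehmen. Durch Ableiten von der Position erhalten wir die Geschwindigkeit: v(t) = -2·exp(-t). Aus der Gleichung für die Geschwindigkeit v(t) = -2·exp(-t), setzen wir t = log(2) ein und erhalten v = -1.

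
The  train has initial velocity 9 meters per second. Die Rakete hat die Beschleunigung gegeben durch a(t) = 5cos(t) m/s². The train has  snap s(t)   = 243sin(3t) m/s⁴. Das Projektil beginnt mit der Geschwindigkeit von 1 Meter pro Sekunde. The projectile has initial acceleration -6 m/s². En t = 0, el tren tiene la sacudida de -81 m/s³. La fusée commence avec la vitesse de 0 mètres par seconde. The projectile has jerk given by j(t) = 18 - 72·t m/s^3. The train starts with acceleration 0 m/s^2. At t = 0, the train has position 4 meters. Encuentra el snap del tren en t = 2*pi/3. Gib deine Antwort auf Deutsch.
Mit s(t) = 243·sin(3·t) und Einsetzen von t = 2*pi/3, finden wir s = 0.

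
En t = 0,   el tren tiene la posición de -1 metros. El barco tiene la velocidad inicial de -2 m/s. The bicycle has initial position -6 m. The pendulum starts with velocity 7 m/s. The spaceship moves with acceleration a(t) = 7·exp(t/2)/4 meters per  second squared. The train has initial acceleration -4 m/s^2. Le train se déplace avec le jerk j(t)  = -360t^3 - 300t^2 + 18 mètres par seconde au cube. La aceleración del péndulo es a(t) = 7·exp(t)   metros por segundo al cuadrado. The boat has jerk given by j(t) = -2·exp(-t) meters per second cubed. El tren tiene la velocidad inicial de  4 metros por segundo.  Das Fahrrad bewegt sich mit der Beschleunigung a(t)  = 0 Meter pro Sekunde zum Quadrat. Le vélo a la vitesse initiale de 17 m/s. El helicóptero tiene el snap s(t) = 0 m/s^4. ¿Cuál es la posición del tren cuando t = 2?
Debemos encontrar la antiderivada de nuestra ecuación de la sacudida j(t) = -360·t^3 - 300·t^2 + 18 3 veces. La antiderivada de la sacudida es la aceleración. Usando a(0) = -4, obtenemos a(t) = -90·t^4 - 100·t^3 + 18·t - 4. La integral de la aceleración es la velocidad. Usando v(0) = 4, obtenemos v(t) = -18·t^5 - 25·t^4 + 9·t^2 - 4·t + 4. La antiderivada de la velocidad es la posición. Usando x(0) = -1, obtenemos x(t) = -3·t^6 - 5·t^5 + 3·t^3 - 2·t^2 + 4·t - 1. De la ecuación de la posición x(t) = -3·t^6 - 5·t^5 + 3·t^3 - 2·t^2 + 4·t - 1, sustituimos t = 2 para obtener x = -329.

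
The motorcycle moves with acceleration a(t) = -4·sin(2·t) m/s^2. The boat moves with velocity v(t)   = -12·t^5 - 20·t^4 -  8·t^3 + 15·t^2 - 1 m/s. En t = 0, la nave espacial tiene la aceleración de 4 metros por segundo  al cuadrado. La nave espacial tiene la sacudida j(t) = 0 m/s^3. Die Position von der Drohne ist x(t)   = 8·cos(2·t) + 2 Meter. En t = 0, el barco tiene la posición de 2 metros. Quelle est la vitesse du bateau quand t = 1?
En utilisant v(t) = -12·t^5 - 20·t^4 - 8·t^3 + 15·t^2 - 1 et en substituant t = 1, nous trouvons v = -26.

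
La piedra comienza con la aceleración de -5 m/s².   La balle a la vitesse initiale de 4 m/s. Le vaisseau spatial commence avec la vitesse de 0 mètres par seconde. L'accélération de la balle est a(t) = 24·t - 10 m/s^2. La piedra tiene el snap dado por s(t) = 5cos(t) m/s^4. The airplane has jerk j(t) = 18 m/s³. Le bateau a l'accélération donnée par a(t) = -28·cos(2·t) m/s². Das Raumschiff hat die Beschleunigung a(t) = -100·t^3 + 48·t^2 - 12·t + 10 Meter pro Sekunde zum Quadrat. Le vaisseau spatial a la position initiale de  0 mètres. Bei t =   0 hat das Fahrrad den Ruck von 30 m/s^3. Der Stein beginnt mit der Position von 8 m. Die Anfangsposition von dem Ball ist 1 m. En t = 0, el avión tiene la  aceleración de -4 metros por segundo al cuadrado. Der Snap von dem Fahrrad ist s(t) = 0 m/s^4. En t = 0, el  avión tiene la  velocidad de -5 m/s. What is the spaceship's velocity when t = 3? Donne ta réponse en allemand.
Wir müssen unsere Gleichung für die Beschleunigung a(t) = -100·t^3 + 48·t^2 - 12·t + 10 1-mal integrieren. Durch Integration von der Beschleunigung und Verwendung der Anfangsbedingung v(0) = 0, erhalten wir v(t) = t·(-25·t^3 + 16·t^2 - 6·t + 10). Wir haben die Geschwindigkeit v(t) = t·(-25·t^3 + 16·t^2 - 6·t + 10). Durch Einsetzen von t = 3: v(3) = -1617.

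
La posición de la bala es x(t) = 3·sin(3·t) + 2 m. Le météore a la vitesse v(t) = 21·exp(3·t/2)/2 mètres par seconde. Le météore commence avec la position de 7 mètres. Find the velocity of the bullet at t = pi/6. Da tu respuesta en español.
Debemos derivar nuestra ecuación de la posición x(t) = 3·sin(3·t) + 2 1 vez. Tomando d/dt de x(t), encontramos v(t) = 9·cos(3·t). De la ecuación de la velocidad v(t) = 9·cos(3·t), sustituimos t = pi/6 para obtener v = 0.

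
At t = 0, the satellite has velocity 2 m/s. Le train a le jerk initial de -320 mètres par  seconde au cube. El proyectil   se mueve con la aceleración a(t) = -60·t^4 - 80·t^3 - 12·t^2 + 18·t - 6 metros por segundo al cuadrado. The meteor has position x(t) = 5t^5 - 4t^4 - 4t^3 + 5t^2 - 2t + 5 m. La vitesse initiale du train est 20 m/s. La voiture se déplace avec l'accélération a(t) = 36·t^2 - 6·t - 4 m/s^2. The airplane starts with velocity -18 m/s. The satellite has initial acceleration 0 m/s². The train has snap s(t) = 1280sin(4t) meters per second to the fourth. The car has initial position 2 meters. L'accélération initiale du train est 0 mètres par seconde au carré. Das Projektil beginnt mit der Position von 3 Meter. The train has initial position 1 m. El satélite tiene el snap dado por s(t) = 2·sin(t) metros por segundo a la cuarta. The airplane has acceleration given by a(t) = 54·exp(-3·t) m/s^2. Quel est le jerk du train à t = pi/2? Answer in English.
Starting from snap s(t) = 1280·sin(4·t), we take 1 integral. Integrating snap and using the initial condition j(0) = -320, we get j(t) = -320·cos(4·t). Using j(t) = -320·cos(4·t) and substituting t = pi/2, we find j = -320.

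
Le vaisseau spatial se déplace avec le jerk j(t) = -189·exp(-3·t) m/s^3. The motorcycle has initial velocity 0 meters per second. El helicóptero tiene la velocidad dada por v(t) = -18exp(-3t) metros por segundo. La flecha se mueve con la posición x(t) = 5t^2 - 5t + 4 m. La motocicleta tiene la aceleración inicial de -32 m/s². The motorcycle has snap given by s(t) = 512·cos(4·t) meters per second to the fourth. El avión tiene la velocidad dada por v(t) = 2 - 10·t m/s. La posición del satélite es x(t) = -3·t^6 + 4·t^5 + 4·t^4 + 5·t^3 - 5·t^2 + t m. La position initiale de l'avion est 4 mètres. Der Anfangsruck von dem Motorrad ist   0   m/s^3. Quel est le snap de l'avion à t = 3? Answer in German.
Um dies zu lösen, müssen wir 3 Ableitungen unserer Gleichung für die Geschwindigkeit v(t) = 2 - 10·t nehmen. Die Ableitung von der Geschwindigkeit ergibt die Beschleunigung: a(t) = -10. Durch Ableiten von der Beschleunigung erhalten wir den Ruck: j(t) = 0. Mit d/dt von j(t) finden wir s(t) = 0. Mit s(t) = 0 und Einsetzen von t = 3, finden wir s = 0.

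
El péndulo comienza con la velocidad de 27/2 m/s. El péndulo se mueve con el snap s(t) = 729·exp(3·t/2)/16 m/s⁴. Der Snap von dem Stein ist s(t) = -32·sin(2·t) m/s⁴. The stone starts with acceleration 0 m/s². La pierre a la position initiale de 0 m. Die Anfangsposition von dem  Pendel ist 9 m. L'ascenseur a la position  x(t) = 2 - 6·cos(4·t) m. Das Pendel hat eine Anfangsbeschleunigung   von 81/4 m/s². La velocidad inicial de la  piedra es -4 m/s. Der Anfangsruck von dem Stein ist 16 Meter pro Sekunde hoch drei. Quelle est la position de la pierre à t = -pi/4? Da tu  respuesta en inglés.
We need to integrate our snap equation s(t) = -32·sin(2·t) 4 times. Finding the antiderivative of s(t) and using j(0) = 16: j(t) = 16·cos(2·t). Integrating jerk and using the initial condition a(0) = 0, we get a(t) = 8·sin(2·t). Finding the integral of a(t) and using v(0) = -4: v(t) = -4·cos(2·t). Finding the integral of v(t) and using x(0) = 0: x(t) = -2·sin(2·t). We have position x(t) = -2·sin(2·t). Substituting t = -pi/4: x(-pi/4) = 2.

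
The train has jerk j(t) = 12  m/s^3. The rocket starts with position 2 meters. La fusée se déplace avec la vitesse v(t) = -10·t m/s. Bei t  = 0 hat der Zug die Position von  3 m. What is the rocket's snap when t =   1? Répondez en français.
Nous devons dériver notre équation de la vitesse v(t) = -10·t 3 fois. En dérivant la vitesse, nous obtenons l'accélération: a(t) = -10. En prenant d/dt de a(t), nous trouvons j(t) = 0. En dérivant le jerk, nous obtenons le snap: s(t) = 0. De l'équation du snap s(t) = 0, nous substituons t = 1 pour obtenir s = 0.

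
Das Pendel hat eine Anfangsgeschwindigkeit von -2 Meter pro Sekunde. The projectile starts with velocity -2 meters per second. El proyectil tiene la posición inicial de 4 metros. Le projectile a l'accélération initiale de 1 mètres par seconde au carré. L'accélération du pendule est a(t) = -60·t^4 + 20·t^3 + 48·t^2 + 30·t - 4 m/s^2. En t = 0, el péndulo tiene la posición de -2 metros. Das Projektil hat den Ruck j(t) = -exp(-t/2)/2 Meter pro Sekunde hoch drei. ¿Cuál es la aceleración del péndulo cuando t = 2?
De la ecuación de la aceleración a(t) = -60·t^4 + 20·t^3 + 48·t^2 + 30·t - 4, sustituimos t = 2 para obtener a = -552.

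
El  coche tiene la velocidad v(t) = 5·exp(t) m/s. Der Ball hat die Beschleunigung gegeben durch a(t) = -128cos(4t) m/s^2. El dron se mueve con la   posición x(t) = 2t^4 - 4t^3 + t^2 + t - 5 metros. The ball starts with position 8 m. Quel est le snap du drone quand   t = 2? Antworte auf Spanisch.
Debemos derivar nuestra ecuación de la posición x(t) = 2·t^4 - 4·t^3 + t^2 + t - 5 4 veces. La derivada de la posición da la velocidad: v(t) = 8·t^3 - 12·t^2 + 2·t + 1. Derivando la velocidad, obtenemos la aceleración: a(t) = 24·t^2 - 24·t + 2. Tomando d/dt de a(t), encontramos j(t) = 48·t - 24. Tomando d/dt de j(t), encontramos s(t) = 48. Tenemos el snap s(t) = 48. Sustituyendo t = 2: s(2) = 48.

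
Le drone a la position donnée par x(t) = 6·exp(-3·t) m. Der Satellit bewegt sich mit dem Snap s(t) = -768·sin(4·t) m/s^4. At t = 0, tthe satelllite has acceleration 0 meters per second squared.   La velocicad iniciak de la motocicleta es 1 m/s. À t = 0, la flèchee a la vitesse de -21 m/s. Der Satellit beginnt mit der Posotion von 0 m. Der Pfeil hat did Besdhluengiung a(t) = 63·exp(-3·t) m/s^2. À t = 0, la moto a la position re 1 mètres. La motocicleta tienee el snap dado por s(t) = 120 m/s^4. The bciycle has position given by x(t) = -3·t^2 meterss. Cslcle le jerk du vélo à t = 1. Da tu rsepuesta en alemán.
Wir müssen unsere Gleichung für die Position x(t) = -3·t^2 3-mal ableiten. Durch Ableiten von der Position erhalten wir die Geschwindigkeit: v(t) = -6·t. Mit d/dt von v(t) finden wir a(t) = -6. Durch Ableiten von der Beschleunigung erhalten wir den Ruck: j(t) = 0. Wir haben den Ruck j(t) = 0. Durch Einsetzen von t = 1: j(1) = 0.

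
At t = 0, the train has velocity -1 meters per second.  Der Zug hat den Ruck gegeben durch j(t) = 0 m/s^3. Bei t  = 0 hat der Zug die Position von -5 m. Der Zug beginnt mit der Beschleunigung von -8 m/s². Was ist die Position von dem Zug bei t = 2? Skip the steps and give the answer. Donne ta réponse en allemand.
Bei t = 2, x = -23.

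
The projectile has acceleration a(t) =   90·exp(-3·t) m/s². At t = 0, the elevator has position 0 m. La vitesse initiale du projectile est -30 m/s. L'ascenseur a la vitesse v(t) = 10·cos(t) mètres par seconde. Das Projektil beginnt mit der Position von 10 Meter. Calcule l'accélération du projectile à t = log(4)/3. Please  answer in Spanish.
De la ecuación de la aceleración a(t) = 90·exp(-3·t), sustituimos t = log(4)/3 para obtener a = 45/2.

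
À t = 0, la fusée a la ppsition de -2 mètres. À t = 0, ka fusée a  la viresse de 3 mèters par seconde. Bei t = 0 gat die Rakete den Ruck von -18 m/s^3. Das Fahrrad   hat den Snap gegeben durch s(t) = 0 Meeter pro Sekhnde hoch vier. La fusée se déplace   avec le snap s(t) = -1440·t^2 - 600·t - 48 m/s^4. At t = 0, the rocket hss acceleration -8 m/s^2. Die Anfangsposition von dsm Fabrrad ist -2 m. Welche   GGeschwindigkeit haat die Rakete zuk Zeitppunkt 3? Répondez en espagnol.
Partiendo del snap s(t) = -1440·t^2 - 600·t - 48, tomamos 3 integrales. La integral del snap es la sacudida. Usando j(0) = -18, obtenemos j(t) = -480·t^3 - 300·t^2 - 48·t - 18. La antiderivada de la sacudida es la aceleración. Usando a(0) = -8, obtenemos a(t) = -120·t^4 - 100·t^3 - 24·t^2 - 18·t - 8. Integrando la aceleración y usando la condición inicial v(0) = 3, obtenemos v(t) = -24·t^5 - 25·t^4 - 8·t^3 - 9·t^2 - 8·t + 3. Tenemos la velocidad v(t) = -24·t^5 - 25·t^4 - 8·t^3 - 9·t^2 - 8·t + 3. Sustituyendo t = 3: v(3) = -8175.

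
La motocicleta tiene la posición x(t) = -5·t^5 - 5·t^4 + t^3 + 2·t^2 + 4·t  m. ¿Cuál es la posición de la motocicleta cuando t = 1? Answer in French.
En utilisant x(t) = -5·t^5 - 5·t^4 + t^3 + 2·t^2 + 4·t et en substituant t = 1, nous trouvons x = -3.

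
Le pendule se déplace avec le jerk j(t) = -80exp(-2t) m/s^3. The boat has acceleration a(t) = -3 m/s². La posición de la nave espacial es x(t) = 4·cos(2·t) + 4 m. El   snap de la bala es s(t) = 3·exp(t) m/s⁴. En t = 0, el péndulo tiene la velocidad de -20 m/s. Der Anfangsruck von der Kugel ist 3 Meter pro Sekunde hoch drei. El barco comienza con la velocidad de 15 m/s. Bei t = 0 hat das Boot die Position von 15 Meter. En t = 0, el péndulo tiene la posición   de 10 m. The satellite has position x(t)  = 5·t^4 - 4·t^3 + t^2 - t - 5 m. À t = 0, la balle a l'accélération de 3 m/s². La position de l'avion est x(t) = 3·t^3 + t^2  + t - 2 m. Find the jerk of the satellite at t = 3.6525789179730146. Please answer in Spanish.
Partiendo de la posición x(t) = 5·t^4 - 4·t^3 + t^2 - t - 5, tomamos 3 derivadas. Tomando d/dt de x(t), encontramos v(t) = 20·t^3 - 12·t^2 + 2·t - 1. Derivando la velocidad, obtenemos la aceleración: a(t) = 60·t^2 - 24·t + 2. La derivada de la aceleración da la sacudida: j(t) = 120·t - 24. De la ecuación de la sacudida j(t) = 120·t - 24, sustituimos t = 3.6525789179730146 para obtener j = 414.309470156762.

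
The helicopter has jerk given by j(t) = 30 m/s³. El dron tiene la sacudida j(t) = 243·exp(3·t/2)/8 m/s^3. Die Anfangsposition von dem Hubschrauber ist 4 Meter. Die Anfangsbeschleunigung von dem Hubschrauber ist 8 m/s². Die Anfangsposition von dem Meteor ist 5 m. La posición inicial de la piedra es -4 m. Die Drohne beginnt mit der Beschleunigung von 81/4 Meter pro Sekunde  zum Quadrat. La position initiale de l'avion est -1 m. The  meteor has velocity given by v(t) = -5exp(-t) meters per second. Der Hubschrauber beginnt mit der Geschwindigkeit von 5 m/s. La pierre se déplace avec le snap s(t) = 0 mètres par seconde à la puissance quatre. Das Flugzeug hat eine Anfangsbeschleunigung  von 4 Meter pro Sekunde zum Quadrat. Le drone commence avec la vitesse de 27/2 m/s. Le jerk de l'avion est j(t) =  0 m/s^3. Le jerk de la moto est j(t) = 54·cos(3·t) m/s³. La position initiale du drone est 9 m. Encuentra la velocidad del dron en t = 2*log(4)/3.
Partiendo de la sacudida j(t) = 243·exp(3·t/2)/8, tomamos 2 integrales. La integral de la sacudida es la aceleración. Usando a(0) = 81/4, obtenemos a(t) = 81·exp(3·t/2)/4. Tomando ∫a(t)dt y aplicando v(0) = 27/2, encontramos v(t) = 27·exp(3·t/2)/2. Usando v(t) = 27·exp(3·t/2)/2 y sustituyendo t = 2*log(4)/3, encontramos v = 54.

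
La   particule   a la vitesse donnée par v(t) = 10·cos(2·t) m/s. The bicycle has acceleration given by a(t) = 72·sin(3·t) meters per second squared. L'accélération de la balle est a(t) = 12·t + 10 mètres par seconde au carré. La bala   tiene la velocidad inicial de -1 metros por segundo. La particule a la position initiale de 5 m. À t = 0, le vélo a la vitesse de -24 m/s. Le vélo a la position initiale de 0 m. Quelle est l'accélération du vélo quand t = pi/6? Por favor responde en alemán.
Mit a(t) = 72·sin(3·t) und Einsetzen von t = pi/6, finden wir a = 72.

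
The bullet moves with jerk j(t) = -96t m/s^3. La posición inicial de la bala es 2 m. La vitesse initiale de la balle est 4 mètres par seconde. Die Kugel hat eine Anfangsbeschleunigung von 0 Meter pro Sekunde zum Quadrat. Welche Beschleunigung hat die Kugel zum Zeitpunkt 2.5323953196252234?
Wir müssen das Integral unserer Gleichung für den Ruck j(t) = -96·t 1-mal finden. Durch Integration von dem Ruck und Verwendung der Anfangsbedingung a(0) = 0, erhalten wir a(t) = -48·t^2. Mit a(t) = -48·t^2 und Einsetzen von t = 2.5323953196252234, finden wir a = -307.825250633267.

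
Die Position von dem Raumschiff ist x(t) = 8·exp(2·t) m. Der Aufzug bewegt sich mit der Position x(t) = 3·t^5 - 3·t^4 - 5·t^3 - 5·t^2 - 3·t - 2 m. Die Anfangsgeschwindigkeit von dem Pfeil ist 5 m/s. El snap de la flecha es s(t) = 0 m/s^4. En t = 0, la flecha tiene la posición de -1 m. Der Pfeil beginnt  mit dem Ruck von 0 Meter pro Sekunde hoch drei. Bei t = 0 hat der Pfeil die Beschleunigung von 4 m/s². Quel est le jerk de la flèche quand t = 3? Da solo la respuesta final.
j(3) = 0.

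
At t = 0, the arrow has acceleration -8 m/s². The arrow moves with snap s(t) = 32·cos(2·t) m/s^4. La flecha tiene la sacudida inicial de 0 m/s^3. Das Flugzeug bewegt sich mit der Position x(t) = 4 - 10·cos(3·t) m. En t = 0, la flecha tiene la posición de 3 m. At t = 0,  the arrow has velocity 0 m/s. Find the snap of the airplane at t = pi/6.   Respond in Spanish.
Para resolver esto, necesitamos tomar 4 derivadas de nuestra ecuación de la posición x(t) = 4 - 10·cos(3·t). Derivando la posición, obtenemos la velocidad: v(t) = 30·sin(3·t). La derivada de la velocidad da la aceleración: a(t) = 90·cos(3·t). La derivada de la aceleración da la sacudida: j(t) = -270·sin(3·t). Tomando d/dt de j(t), encontramos s(t) = -810·cos(3·t). Tenemos el snap s(t) = -810·cos(3·t). Sustituyendo t = pi/6: s(pi/6) = 0.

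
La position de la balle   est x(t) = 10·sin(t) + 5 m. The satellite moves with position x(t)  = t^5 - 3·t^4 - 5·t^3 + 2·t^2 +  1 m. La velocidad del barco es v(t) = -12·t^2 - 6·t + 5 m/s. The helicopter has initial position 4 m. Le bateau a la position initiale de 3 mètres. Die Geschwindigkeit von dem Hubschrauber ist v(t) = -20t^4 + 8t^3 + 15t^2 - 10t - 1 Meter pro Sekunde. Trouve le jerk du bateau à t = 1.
Nous devons dériver notre équation de la vitesse v(t) = -12·t^2 - 6·t + 5 2 fois. En prenant d/dt de v(t), nous trouvons a(t) = -24·t - 6. La dérivée de l'accélération donne le jerk: j(t) = -24. En utilisant j(t) = -24 et en substituant t = 1, nous trouvons j = -24.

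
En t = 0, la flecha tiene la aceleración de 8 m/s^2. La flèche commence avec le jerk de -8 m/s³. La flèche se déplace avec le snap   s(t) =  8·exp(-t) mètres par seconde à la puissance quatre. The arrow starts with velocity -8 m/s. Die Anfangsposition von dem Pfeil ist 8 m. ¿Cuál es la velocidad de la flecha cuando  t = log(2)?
Necesitamos integrar nuestra ecuación del snap s(t) = 8·exp(-t) 3 veces. Tomando ∫s(t)dt y aplicando j(0) = -8, encontramos j(t) = -8·exp(-t). Integrando la sacudida y usando la condición inicial a(0) = 8, obtenemos a(t) = 8·exp(-t). La integral de la aceleración, con v(0) = -8, da la velocidad: v(t) = -8·exp(-t). De la ecuación de la velocidad v(t) = -8·exp(-t), sustituimos t = log(2) para obtener v = -4.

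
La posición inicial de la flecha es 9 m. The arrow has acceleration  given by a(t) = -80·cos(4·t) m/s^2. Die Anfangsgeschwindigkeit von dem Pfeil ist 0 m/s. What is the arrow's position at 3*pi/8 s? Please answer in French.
Nous devons intégrer notre équation de l'accélération a(t) = -80·cos(4·t) 2 fois. En intégrant l'accélération et en utilisant la condition initiale v(0) = 0, nous obtenons v(t) = -20·sin(4·t). L'intégrale de la vitesse est la position. En utilisant x(0) = 9, nous obtenons x(t) = 5·cos(4·t) + 4. Nous avons la position x(t) = 5·cos(4·t) + 4. En substituant t = 3*pi/8: x(3*pi/8) = 4.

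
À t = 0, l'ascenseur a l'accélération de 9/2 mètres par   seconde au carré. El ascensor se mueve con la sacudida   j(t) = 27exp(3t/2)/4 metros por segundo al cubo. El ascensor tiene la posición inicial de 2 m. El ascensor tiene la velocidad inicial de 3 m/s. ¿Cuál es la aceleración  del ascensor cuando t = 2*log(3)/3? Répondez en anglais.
To find the answer, we compute 1 integral of j(t) = 27·exp(3·t/2)/4. The antiderivative of jerk, with a(0) = 9/2, gives acceleration: a(t) = 9·exp(3·t/2)/2. We have acceleration a(t) = 9·exp(3·t/2)/2. Substituting t = 2*log(3)/3: a(2*log(3)/3) = 27/2.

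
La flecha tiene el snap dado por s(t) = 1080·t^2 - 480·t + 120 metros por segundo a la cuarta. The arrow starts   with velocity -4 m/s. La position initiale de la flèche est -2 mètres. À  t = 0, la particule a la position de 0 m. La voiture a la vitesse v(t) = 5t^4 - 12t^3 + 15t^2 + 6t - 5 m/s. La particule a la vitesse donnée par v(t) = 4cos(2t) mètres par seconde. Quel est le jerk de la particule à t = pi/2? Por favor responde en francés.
En partant de la vitesse v(t) = 4·cos(2·t), nous prenons 2 dérivées. La dérivée de la vitesse donne l'accélération: a(t) = -8·sin(2·t). La dérivée de l'accélération donne le jerk: j(t) = -16·cos(2·t). En utilisant j(t) = -16·cos(2·t) et en substituant t = pi/2, nous trouvons j = 16.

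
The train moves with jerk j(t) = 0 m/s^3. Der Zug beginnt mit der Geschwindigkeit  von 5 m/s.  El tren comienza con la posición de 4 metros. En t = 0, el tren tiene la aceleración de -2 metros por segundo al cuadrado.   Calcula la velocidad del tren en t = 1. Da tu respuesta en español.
Necesitamos integrar nuestra ecuación de la sacudida j(t) = 0 2 veces. Tomando ∫j(t)dt y aplicando a(0) = -2, encontramos a(t) = -2. La antiderivada de la aceleración, con v(0) = 5, da la velocidad: v(t) = 5 - 2·t. De la ecuación de la velocidad v(t) = 5 - 2·t, sustituimos t = 1 para obtener v = 3.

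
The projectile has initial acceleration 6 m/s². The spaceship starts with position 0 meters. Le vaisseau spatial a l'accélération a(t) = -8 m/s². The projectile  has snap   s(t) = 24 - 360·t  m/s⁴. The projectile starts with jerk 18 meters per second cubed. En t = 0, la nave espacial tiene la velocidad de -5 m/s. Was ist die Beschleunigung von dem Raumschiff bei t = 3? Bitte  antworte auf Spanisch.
Tenemos la aceleración a(t) = -8. Sustituyendo t = 3: a(3) = -8.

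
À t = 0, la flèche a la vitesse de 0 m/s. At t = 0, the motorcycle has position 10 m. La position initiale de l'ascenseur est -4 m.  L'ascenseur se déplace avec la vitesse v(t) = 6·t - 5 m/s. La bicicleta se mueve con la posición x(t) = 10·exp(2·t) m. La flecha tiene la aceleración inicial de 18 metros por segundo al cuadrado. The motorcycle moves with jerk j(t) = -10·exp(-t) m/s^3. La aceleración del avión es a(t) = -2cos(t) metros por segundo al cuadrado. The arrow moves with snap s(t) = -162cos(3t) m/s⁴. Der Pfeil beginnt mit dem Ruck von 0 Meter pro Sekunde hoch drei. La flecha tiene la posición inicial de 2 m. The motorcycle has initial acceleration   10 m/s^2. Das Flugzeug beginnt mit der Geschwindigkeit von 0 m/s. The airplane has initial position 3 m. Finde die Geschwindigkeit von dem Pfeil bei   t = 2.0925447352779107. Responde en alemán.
Ausgehend von dem Snap s(t) = -162·cos(3·t), nehmen wir 3 Stammfunktionen. Die Stammfunktion von dem Snap ist der Ruck. Mit j(0) = 0 erhalten wir j(t) = -54·sin(3·t). Das Integral von dem Ruck ist die Beschleunigung. Mit a(0) = 18 erhalten wir a(t) = 18·cos(3·t). Das Integral von der Beschleunigung ist die Geschwindigkeit. Mit v(0) = 0 erhalten wir v(t) = 6·sin(3·t). Mit v(t) = 6·sin(3·t) und Einsetzen von t = 2.0925447352779107, finden wir v = -0.0333064370197213.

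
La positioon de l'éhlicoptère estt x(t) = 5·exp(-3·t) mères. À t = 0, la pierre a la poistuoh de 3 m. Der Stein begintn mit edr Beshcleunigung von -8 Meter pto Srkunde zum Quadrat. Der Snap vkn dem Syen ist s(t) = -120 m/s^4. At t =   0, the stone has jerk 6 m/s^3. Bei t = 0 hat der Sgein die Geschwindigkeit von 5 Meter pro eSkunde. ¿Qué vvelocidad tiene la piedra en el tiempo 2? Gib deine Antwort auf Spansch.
Partiendo del snap s(t) = -120, tomamos 3 integrales. La antiderivada del snap, con j(0) = 6, da la sacudida: j(t) = 6 - 120·t. La integral de la sacudida es la aceleración. Usando a(0) = -8, obtenemos a(t) = -60·t^2 + 6·t - 8. La antiderivada de la aceleración es la velocidad. Usando v(0) = 5, obtenemos v(t) = -20·t^3 + 3·t^2 - 8·t + 5. De la ecuación de la velocidad v(t) = -20·t^3 + 3·t^2 - 8·t + 5, sustituimos t = 2 para obtener v = -159.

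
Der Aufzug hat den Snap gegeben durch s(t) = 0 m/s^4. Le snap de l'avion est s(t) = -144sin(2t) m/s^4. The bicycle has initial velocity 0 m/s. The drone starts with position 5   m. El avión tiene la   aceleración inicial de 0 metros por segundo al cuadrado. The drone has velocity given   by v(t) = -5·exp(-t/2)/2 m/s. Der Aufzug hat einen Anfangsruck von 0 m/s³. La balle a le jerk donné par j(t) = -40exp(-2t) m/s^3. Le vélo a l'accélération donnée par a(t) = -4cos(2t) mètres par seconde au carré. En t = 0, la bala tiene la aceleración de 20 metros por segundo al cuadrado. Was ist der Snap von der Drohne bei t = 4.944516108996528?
Ausgehend von der Geschwindigkeit v(t) = -5·exp(-t/2)/2, nehmen wir 3 Ableitungen. Die Ableitung von der Geschwindigkeit ergibt die Beschleunigung: a(t) = 5·exp(-t/2)/4. Die Ableitung von der Beschleunigung ergibt den Ruck: j(t) = -5·exp(-t/2)/8. Durch Ableiten von dem Ruck erhalten wir den Snap: s(t) = 5·exp(-t/2)/16. Aus der Gleichung für den Snap s(t) = 5·exp(-t/2)/16, setzen wir t = 4.944516108996528 ein und erhalten s = 0.0263731491434564.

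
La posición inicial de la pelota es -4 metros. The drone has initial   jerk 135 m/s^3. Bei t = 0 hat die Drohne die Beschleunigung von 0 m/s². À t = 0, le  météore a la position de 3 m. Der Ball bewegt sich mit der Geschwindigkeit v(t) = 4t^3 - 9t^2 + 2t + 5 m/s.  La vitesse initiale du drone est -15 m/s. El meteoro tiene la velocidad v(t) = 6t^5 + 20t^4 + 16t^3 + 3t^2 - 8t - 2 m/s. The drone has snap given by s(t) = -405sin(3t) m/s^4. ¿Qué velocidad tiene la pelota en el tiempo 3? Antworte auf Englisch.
Using v(t) = 4·t^3 - 9·t^2 + 2·t + 5 and substituting t = 3, we find v = 38.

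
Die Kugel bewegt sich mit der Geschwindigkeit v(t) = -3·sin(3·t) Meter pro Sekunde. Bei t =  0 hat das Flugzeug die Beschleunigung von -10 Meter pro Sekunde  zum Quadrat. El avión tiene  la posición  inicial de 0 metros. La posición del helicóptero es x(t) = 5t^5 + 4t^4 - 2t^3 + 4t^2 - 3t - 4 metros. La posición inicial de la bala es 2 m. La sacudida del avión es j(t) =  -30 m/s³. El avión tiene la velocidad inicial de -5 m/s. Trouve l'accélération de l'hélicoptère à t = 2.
Nous devons dériver notre équation de la position x(t) = 5·t^5 + 4·t^4 - 2·t^3 + 4·t^2 - 3·t - 4 2 fois. En dérivant la position, nous obtenons la vitesse: v(t) = 25·t^4 + 16·t^3 - 6·t^2 + 8·t - 3. La dérivée de la vitesse donne l'accélération: a(t) = 100·t^3 + 48·t^2 - 12·t + 8. En utilisant a(t) = 100·t^3 + 48·t^2 - 12·t + 8 et en substituant t = 2, nous trouvons a = 976.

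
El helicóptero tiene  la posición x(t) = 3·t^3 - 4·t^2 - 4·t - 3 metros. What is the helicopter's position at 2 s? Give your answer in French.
De l'équation de la position x(t) = 3·t^3 - 4·t^2 - 4·t - 3, nous substituons t = 2 pour obtenir x = -3.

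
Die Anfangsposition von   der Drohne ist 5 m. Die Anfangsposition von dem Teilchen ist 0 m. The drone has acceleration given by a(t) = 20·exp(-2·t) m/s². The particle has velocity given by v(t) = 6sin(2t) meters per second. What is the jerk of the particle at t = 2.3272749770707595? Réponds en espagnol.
Debemos derivar nuestra ecuación de la velocidad v(t) = 6·sin(2·t) 2 veces. La derivada de la velocidad da la aceleración: a(t) = 12·cos(2·t). Tomando d/dt de a(t), encontramos j(t) = -24·sin(2·t). Tenemos la sacudida j(t) = -24·sin(2·t). Sustituyendo t = 2.3272749770707595: j(2.3272749770707595) = 23.9598669546574.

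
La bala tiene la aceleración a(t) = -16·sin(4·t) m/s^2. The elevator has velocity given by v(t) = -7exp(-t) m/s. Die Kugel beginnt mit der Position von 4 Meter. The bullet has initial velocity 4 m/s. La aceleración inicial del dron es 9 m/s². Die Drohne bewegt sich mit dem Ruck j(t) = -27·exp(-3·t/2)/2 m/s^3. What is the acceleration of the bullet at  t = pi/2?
Using a(t) = -16·sin(4·t) and substituting t = pi/2, we find a = 0.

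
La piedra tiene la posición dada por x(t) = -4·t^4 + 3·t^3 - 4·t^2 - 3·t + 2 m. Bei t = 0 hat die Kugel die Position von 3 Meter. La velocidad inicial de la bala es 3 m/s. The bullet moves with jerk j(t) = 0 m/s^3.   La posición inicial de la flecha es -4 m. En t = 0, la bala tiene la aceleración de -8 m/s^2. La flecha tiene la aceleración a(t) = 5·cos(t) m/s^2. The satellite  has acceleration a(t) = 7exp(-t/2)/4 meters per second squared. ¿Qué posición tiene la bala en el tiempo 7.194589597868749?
Debemos encontrar la integral de nuestra ecuación de la sacudida j(t) = 0 3 veces. Tomando ∫j(t)dt y aplicando a(0) = -8, encontramos a(t) = -8. La antiderivada de la aceleración es la velocidad. Usando v(0) = 3, obtenemos v(t) = 3 - 8·t. La integral de la velocidad es la posición. Usando x(0) = 3, obtenemos x(t) = -4·t^2 + 3·t + 3. Usando x(t) = -4·t^2 + 3·t + 3 y sustituyendo t = 7.194589597868749, encontramos x = -182.464709133439.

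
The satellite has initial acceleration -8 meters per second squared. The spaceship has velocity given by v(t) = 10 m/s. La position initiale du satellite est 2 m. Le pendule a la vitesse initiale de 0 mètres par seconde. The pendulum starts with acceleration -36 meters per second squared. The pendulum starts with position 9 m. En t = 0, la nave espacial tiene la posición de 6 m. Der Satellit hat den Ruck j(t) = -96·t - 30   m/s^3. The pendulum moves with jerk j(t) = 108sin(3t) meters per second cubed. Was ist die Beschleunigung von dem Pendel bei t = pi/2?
Wir müssen unsere Gleichung für den Ruck j(t) = 108·sin(3·t) 1-mal integrieren. Die Stammfunktion von dem Ruck, mit a(0) = -36, ergibt die Beschleunigung: a(t) = -36·cos(3·t). Aus der Gleichung für die Beschleunigung a(t) = -36·cos(3·t), setzen wir t = pi/2 ein und erhalten a = 0.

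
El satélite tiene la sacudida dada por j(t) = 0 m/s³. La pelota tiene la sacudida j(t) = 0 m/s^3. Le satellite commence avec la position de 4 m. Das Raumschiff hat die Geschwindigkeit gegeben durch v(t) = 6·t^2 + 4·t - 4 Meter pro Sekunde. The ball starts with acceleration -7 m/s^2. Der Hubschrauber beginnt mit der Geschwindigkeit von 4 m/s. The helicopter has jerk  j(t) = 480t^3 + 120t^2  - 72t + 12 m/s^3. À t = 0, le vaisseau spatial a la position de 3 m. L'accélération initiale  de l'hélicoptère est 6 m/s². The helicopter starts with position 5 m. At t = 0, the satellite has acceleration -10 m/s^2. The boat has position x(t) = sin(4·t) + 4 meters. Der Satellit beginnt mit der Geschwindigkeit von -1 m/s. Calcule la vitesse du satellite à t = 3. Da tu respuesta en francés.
Nous devons trouver la primitive de notre équation du jerk j(t) = 0 2 fois. En prenant ∫j(t)dt et en appliquant a(0) = -10, nous trouvons a(t) = -10. La primitive de l'accélération, avec v(0) = -1, donne la vitesse: v(t) = -10·t - 1. Nous avons la vitesse v(t) = -10·t - 1. En substituant t = 3: v(3) = -31.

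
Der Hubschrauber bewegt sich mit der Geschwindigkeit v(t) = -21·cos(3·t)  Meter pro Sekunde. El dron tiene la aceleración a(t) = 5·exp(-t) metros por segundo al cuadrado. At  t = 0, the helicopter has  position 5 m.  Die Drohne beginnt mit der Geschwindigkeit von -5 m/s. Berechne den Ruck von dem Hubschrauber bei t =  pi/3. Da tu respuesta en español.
Debemos derivar nuestra ecuación de la velocidad v(t) = -21·cos(3·t) 2 veces. Tomando d/dt de v(t), encontramos a(t) = 63·sin(3·t). Tomando d/dt de a(t), encontramos j(t) = 189·cos(3·t). De la ecuación de la sacudida j(t) = 189·cos(3·t), sustituimos t = pi/3 para obtener j = -189.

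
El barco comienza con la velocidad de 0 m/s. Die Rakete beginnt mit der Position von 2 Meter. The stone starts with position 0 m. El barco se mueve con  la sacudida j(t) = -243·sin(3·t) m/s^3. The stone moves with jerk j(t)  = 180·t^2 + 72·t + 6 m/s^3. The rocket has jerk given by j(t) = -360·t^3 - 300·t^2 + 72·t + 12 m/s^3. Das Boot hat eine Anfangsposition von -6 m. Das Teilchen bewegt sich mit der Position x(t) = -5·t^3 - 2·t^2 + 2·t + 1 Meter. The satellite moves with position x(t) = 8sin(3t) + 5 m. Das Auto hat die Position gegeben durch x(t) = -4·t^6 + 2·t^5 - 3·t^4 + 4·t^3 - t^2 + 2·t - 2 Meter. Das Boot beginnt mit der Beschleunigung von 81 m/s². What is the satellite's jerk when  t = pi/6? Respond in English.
Starting from position x(t) = 8·sin(3·t) + 5, we take 3 derivatives. The derivative of position gives velocity: v(t) = 24·cos(3·t). The derivative of velocity gives acceleration: a(t) = -72·sin(3·t). Taking d/dt of a(t), we find j(t) = -216·cos(3·t). Using j(t) = -216·cos(3·t) and substituting t = pi/6, we find j = 0.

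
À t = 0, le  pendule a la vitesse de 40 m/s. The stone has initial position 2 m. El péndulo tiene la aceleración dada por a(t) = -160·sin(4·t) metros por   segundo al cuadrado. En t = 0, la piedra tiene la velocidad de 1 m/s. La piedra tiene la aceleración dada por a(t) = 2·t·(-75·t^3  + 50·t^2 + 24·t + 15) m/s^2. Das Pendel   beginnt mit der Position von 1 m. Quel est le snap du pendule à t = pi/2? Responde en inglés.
We must differentiate our acceleration equation a(t) = -160·sin(4·t) 2 times. Differentiating acceleration, we get jerk: j(t) = -640·cos(4·t). The derivative of jerk gives snap: s(t) = 2560·sin(4·t). From the given snap equation s(t) = 2560·sin(4·t), we substitute t = pi/2 to get s = 0.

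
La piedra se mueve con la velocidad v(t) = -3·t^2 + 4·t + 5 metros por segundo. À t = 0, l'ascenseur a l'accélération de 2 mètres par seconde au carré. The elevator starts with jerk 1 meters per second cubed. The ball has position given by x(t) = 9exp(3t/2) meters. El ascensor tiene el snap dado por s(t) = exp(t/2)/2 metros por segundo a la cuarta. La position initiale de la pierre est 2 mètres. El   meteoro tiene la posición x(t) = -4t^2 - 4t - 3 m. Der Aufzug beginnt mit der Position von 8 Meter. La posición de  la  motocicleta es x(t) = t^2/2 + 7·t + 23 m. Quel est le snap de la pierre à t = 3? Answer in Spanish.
Debemos derivar nuestra ecuación de la velocidad v(t) = -3·t^2 + 4·t + 5 3 veces. Tomando d/dt de v(t), encontramos a(t) = 4 - 6·t. La derivada de la aceleración da la sacudida: j(t) = -6. Tomando d/dt de j(t), encontramos s(t) = 0. De la ecuación del snap s(t) = 0, sustituimos t = 3 para obtener s = 0.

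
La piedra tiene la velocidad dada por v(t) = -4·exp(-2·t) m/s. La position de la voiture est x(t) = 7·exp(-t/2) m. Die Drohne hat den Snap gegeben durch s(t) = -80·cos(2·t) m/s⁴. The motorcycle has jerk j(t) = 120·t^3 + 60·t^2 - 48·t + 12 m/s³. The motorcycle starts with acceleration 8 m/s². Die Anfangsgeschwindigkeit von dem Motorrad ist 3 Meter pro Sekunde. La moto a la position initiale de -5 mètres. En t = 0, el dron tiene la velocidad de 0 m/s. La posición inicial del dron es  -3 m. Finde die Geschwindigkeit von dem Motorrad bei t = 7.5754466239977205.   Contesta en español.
Debemos encontrar la integral de nuestra ecuación de la sacudida j(t) = 120·t^3 + 60·t^2 - 48·t + 12 2 veces. La integral de la sacudida, con a(0) = 8, da la aceleración: a(t) = 30·t^4 + 20·t^3 - 24·t^2 + 12·t + 8. Integrando la aceleración y usando la condición inicial v(0) = 3, obtenemos v(t) = 6·t^5 + 5·t^4 - 8·t^3 + 6·t^2 + 8·t + 3. Tenemos la velocidad v(t) = 6·t^5 + 5·t^4 - 8·t^3 + 6·t^2 + 8·t + 3. Sustituyendo t = 7.5754466239977205: v(7.5754466239977205) = 163086.498366689.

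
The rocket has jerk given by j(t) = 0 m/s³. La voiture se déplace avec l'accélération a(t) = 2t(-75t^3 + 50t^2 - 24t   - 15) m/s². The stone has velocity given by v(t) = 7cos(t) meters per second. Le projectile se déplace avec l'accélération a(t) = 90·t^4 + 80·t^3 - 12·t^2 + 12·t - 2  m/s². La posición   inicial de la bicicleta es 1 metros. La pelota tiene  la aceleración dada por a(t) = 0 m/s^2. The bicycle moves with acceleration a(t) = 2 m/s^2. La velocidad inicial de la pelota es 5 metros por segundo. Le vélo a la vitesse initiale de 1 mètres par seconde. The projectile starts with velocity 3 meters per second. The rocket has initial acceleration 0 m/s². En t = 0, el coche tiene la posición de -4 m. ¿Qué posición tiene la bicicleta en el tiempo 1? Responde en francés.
Pour résoudre ceci, nous devons prendre 2 primitives de notre équation de l'accélération a(t) = 2. En prenant ∫a(t)dt et en appliquant v(0) = 1, nous trouvons v(t) = 2·t + 1. En prenant ∫v(t)dt et en appliquant x(0) = 1, nous trouvons x(t) = t^2 + t + 1. De l'équation de la position x(t) = t^2 + t + 1, nous substituons t = 1 pour obtenir x = 3.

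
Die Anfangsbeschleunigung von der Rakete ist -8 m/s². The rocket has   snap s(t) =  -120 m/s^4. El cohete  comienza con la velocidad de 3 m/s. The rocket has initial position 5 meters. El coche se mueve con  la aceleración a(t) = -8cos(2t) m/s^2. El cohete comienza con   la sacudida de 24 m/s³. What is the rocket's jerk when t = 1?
We need to integrate our snap equation s(t) = -120 1 time. Finding the integral of s(t) and using j(0) = 24: j(t) = 24 - 120·t. From the given jerk equation j(t) = 24 - 120·t, we substitute t = 1 to get j = -96.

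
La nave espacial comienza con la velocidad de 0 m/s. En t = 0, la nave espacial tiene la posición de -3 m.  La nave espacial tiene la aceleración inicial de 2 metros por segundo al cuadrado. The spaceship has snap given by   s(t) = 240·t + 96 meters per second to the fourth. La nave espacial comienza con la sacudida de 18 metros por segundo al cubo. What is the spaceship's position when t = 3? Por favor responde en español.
Partiendo del snap s(t) = 240·t + 96, tomamos 4 integrales. La integral del snap es la sacudida. Usando j(0) = 18, obtenemos j(t) = 120·t^2 + 96·t + 18. Tomando ∫j(t)dt y aplicando a(0) = 2, encontramos a(t) = 40·t^3 + 48·t^2 + 18·t + 2. Tomando ∫a(t)dt y aplicando v(0) = 0, encontramos v(t) = t·(10·t^3 + 16·t^2 + 9·t + 2). La antiderivada de la velocidad es la posición. Usando x(0) = -3, obtenemos x(t) = 2·t^5 + 4·t^4 + 3·t^3 + t^2 - 3. Usando x(t) = 2·t^5 + 4·t^4 + 3·t^3 + t^2 - 3 y sustituyendo t = 3, encontramos x = 897.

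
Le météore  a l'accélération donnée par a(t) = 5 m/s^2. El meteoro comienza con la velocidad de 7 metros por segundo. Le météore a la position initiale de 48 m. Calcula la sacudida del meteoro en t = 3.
Debemos derivar nuestra ecuación de la aceleración a(t) = 5 1 vez. Derivando la aceleración, obtenemos la sacudida: j(t) = 0. De la ecuación de la sacudida j(t) = 0, sustituimos t = 3 para obtener j = 0.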